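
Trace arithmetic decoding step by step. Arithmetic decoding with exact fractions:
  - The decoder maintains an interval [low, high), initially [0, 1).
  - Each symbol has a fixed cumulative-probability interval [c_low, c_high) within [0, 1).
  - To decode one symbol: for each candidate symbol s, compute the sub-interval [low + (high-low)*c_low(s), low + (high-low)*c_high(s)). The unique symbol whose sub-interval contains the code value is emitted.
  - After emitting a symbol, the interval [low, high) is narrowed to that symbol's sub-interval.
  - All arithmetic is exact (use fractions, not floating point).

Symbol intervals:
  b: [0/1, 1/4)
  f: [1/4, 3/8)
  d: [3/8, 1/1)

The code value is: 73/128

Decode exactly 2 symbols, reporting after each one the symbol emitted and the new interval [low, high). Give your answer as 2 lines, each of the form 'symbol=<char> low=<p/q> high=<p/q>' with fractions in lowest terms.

Answer: symbol=d low=3/8 high=1/1
symbol=f low=17/32 high=39/64

Derivation:
Step 1: interval [0/1, 1/1), width = 1/1 - 0/1 = 1/1
  'b': [0/1 + 1/1*0/1, 0/1 + 1/1*1/4) = [0/1, 1/4)
  'f': [0/1 + 1/1*1/4, 0/1 + 1/1*3/8) = [1/4, 3/8)
  'd': [0/1 + 1/1*3/8, 0/1 + 1/1*1/1) = [3/8, 1/1) <- contains code 73/128
  emit 'd', narrow to [3/8, 1/1)
Step 2: interval [3/8, 1/1), width = 1/1 - 3/8 = 5/8
  'b': [3/8 + 5/8*0/1, 3/8 + 5/8*1/4) = [3/8, 17/32)
  'f': [3/8 + 5/8*1/4, 3/8 + 5/8*3/8) = [17/32, 39/64) <- contains code 73/128
  'd': [3/8 + 5/8*3/8, 3/8 + 5/8*1/1) = [39/64, 1/1)
  emit 'f', narrow to [17/32, 39/64)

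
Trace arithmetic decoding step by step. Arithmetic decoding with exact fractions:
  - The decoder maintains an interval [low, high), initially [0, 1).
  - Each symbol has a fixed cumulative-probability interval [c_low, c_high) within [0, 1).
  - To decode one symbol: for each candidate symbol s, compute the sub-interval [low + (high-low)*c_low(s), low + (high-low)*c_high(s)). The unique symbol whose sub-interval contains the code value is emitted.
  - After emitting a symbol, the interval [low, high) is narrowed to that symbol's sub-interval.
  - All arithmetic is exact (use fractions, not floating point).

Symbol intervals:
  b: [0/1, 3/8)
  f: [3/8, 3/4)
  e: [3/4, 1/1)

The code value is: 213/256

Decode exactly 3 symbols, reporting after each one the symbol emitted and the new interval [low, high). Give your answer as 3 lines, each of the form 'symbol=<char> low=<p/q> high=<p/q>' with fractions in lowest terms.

Step 1: interval [0/1, 1/1), width = 1/1 - 0/1 = 1/1
  'b': [0/1 + 1/1*0/1, 0/1 + 1/1*3/8) = [0/1, 3/8)
  'f': [0/1 + 1/1*3/8, 0/1 + 1/1*3/4) = [3/8, 3/4)
  'e': [0/1 + 1/1*3/4, 0/1 + 1/1*1/1) = [3/4, 1/1) <- contains code 213/256
  emit 'e', narrow to [3/4, 1/1)
Step 2: interval [3/4, 1/1), width = 1/1 - 3/4 = 1/4
  'b': [3/4 + 1/4*0/1, 3/4 + 1/4*3/8) = [3/4, 27/32) <- contains code 213/256
  'f': [3/4 + 1/4*3/8, 3/4 + 1/4*3/4) = [27/32, 15/16)
  'e': [3/4 + 1/4*3/4, 3/4 + 1/4*1/1) = [15/16, 1/1)
  emit 'b', narrow to [3/4, 27/32)
Step 3: interval [3/4, 27/32), width = 27/32 - 3/4 = 3/32
  'b': [3/4 + 3/32*0/1, 3/4 + 3/32*3/8) = [3/4, 201/256)
  'f': [3/4 + 3/32*3/8, 3/4 + 3/32*3/4) = [201/256, 105/128)
  'e': [3/4 + 3/32*3/4, 3/4 + 3/32*1/1) = [105/128, 27/32) <- contains code 213/256
  emit 'e', narrow to [105/128, 27/32)

Answer: symbol=e low=3/4 high=1/1
symbol=b low=3/4 high=27/32
symbol=e low=105/128 high=27/32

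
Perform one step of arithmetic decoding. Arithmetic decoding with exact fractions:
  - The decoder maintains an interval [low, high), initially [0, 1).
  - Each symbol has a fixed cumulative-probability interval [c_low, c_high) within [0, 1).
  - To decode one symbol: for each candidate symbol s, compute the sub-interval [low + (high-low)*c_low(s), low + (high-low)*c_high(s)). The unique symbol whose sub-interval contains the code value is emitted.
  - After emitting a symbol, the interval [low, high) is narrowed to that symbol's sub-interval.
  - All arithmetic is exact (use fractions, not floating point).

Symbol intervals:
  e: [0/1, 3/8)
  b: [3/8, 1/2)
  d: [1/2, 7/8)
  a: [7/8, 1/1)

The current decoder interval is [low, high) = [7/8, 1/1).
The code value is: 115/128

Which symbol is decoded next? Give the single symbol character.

Interval width = high − low = 1/1 − 7/8 = 1/8
Scaled code = (code − low) / width = (115/128 − 7/8) / 1/8 = 3/16
  e: [0/1, 3/8) ← scaled code falls here ✓
  b: [3/8, 1/2) 
  d: [1/2, 7/8) 
  a: [7/8, 1/1) 

Answer: e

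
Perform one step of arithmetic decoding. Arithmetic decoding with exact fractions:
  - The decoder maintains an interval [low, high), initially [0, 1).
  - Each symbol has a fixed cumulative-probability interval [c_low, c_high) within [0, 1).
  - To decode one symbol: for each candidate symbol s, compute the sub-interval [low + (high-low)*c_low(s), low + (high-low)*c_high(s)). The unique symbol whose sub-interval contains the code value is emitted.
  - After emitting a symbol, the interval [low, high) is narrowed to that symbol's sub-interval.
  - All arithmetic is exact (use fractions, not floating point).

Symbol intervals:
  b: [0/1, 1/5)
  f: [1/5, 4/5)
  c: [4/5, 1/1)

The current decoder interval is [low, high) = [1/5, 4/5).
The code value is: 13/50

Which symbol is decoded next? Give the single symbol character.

Interval width = high − low = 4/5 − 1/5 = 3/5
Scaled code = (code − low) / width = (13/50 − 1/5) / 3/5 = 1/10
  b: [0/1, 1/5) ← scaled code falls here ✓
  f: [1/5, 4/5) 
  c: [4/5, 1/1) 

Answer: b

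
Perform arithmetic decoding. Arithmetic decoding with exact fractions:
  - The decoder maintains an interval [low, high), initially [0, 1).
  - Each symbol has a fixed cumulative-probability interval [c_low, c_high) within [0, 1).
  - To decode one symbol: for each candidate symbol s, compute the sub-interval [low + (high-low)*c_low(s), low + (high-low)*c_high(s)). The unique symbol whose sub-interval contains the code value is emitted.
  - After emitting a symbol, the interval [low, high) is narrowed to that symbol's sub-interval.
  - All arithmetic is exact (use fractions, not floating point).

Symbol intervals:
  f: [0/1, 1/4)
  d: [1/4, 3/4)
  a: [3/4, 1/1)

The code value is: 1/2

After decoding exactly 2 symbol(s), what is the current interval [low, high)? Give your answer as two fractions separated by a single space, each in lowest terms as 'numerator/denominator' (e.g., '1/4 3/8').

Answer: 3/8 5/8

Derivation:
Step 1: interval [0/1, 1/1), width = 1/1 - 0/1 = 1/1
  'f': [0/1 + 1/1*0/1, 0/1 + 1/1*1/4) = [0/1, 1/4)
  'd': [0/1 + 1/1*1/4, 0/1 + 1/1*3/4) = [1/4, 3/4) <- contains code 1/2
  'a': [0/1 + 1/1*3/4, 0/1 + 1/1*1/1) = [3/4, 1/1)
  emit 'd', narrow to [1/4, 3/4)
Step 2: interval [1/4, 3/4), width = 3/4 - 1/4 = 1/2
  'f': [1/4 + 1/2*0/1, 1/4 + 1/2*1/4) = [1/4, 3/8)
  'd': [1/4 + 1/2*1/4, 1/4 + 1/2*3/4) = [3/8, 5/8) <- contains code 1/2
  'a': [1/4 + 1/2*3/4, 1/4 + 1/2*1/1) = [5/8, 3/4)
  emit 'd', narrow to [3/8, 5/8)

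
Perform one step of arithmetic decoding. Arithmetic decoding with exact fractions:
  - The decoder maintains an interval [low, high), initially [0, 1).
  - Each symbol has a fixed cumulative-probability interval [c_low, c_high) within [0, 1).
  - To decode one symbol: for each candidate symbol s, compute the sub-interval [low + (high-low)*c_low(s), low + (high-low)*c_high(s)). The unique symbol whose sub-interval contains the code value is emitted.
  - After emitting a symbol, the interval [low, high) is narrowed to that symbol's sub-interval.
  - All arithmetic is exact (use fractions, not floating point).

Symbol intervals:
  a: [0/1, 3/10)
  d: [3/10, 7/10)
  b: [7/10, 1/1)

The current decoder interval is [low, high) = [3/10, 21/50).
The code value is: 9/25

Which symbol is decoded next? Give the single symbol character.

Answer: d

Derivation:
Interval width = high − low = 21/50 − 3/10 = 3/25
Scaled code = (code − low) / width = (9/25 − 3/10) / 3/25 = 1/2
  a: [0/1, 3/10) 
  d: [3/10, 7/10) ← scaled code falls here ✓
  b: [7/10, 1/1) 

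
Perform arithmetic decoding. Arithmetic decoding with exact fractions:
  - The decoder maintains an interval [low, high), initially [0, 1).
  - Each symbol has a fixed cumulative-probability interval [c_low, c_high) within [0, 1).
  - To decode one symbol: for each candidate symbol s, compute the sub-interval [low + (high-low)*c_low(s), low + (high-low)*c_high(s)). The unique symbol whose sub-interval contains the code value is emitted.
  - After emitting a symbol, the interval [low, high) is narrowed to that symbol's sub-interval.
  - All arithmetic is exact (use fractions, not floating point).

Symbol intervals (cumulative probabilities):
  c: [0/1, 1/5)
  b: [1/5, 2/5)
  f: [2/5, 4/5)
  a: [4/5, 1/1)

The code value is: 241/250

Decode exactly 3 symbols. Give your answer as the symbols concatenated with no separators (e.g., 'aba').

Answer: aac

Derivation:
Step 1: interval [0/1, 1/1), width = 1/1 - 0/1 = 1/1
  'c': [0/1 + 1/1*0/1, 0/1 + 1/1*1/5) = [0/1, 1/5)
  'b': [0/1 + 1/1*1/5, 0/1 + 1/1*2/5) = [1/5, 2/5)
  'f': [0/1 + 1/1*2/5, 0/1 + 1/1*4/5) = [2/5, 4/5)
  'a': [0/1 + 1/1*4/5, 0/1 + 1/1*1/1) = [4/5, 1/1) <- contains code 241/250
  emit 'a', narrow to [4/5, 1/1)
Step 2: interval [4/5, 1/1), width = 1/1 - 4/5 = 1/5
  'c': [4/5 + 1/5*0/1, 4/5 + 1/5*1/5) = [4/5, 21/25)
  'b': [4/5 + 1/5*1/5, 4/5 + 1/5*2/5) = [21/25, 22/25)
  'f': [4/5 + 1/5*2/5, 4/5 + 1/5*4/5) = [22/25, 24/25)
  'a': [4/5 + 1/5*4/5, 4/5 + 1/5*1/1) = [24/25, 1/1) <- contains code 241/250
  emit 'a', narrow to [24/25, 1/1)
Step 3: interval [24/25, 1/1), width = 1/1 - 24/25 = 1/25
  'c': [24/25 + 1/25*0/1, 24/25 + 1/25*1/5) = [24/25, 121/125) <- contains code 241/250
  'b': [24/25 + 1/25*1/5, 24/25 + 1/25*2/5) = [121/125, 122/125)
  'f': [24/25 + 1/25*2/5, 24/25 + 1/25*4/5) = [122/125, 124/125)
  'a': [24/25 + 1/25*4/5, 24/25 + 1/25*1/1) = [124/125, 1/1)
  emit 'c', narrow to [24/25, 121/125)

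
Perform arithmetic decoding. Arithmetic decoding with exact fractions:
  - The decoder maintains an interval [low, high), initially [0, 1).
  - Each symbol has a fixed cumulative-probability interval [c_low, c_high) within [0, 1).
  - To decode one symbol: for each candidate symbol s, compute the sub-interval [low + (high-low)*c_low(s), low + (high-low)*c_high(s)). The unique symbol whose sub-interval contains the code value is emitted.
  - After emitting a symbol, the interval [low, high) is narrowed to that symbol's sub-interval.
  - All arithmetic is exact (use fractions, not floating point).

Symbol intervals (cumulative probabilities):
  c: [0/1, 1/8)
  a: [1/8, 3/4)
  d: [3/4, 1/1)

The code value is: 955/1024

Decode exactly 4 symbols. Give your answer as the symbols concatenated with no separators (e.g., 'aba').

Step 1: interval [0/1, 1/1), width = 1/1 - 0/1 = 1/1
  'c': [0/1 + 1/1*0/1, 0/1 + 1/1*1/8) = [0/1, 1/8)
  'a': [0/1 + 1/1*1/8, 0/1 + 1/1*3/4) = [1/8, 3/4)
  'd': [0/1 + 1/1*3/4, 0/1 + 1/1*1/1) = [3/4, 1/1) <- contains code 955/1024
  emit 'd', narrow to [3/4, 1/1)
Step 2: interval [3/4, 1/1), width = 1/1 - 3/4 = 1/4
  'c': [3/4 + 1/4*0/1, 3/4 + 1/4*1/8) = [3/4, 25/32)
  'a': [3/4 + 1/4*1/8, 3/4 + 1/4*3/4) = [25/32, 15/16) <- contains code 955/1024
  'd': [3/4 + 1/4*3/4, 3/4 + 1/4*1/1) = [15/16, 1/1)
  emit 'a', narrow to [25/32, 15/16)
Step 3: interval [25/32, 15/16), width = 15/16 - 25/32 = 5/32
  'c': [25/32 + 5/32*0/1, 25/32 + 5/32*1/8) = [25/32, 205/256)
  'a': [25/32 + 5/32*1/8, 25/32 + 5/32*3/4) = [205/256, 115/128)
  'd': [25/32 + 5/32*3/4, 25/32 + 5/32*1/1) = [115/128, 15/16) <- contains code 955/1024
  emit 'd', narrow to [115/128, 15/16)
Step 4: interval [115/128, 15/16), width = 15/16 - 115/128 = 5/128
  'c': [115/128 + 5/128*0/1, 115/128 + 5/128*1/8) = [115/128, 925/1024)
  'a': [115/128 + 5/128*1/8, 115/128 + 5/128*3/4) = [925/1024, 475/512)
  'd': [115/128 + 5/128*3/4, 115/128 + 5/128*1/1) = [475/512, 15/16) <- contains code 955/1024
  emit 'd', narrow to [475/512, 15/16)

Answer: dadd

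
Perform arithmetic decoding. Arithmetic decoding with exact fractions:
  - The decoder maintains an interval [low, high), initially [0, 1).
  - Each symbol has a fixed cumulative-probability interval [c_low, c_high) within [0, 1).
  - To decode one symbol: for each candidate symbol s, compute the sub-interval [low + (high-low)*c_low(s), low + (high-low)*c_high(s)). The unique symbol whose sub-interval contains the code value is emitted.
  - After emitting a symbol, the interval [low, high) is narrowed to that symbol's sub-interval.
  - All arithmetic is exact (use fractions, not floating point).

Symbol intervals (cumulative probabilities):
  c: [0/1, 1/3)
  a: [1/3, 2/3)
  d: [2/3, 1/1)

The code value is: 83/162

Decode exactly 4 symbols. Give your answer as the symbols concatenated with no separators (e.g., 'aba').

Answer: aaad

Derivation:
Step 1: interval [0/1, 1/1), width = 1/1 - 0/1 = 1/1
  'c': [0/1 + 1/1*0/1, 0/1 + 1/1*1/3) = [0/1, 1/3)
  'a': [0/1 + 1/1*1/3, 0/1 + 1/1*2/3) = [1/3, 2/3) <- contains code 83/162
  'd': [0/1 + 1/1*2/3, 0/1 + 1/1*1/1) = [2/3, 1/1)
  emit 'a', narrow to [1/3, 2/3)
Step 2: interval [1/3, 2/3), width = 2/3 - 1/3 = 1/3
  'c': [1/3 + 1/3*0/1, 1/3 + 1/3*1/3) = [1/3, 4/9)
  'a': [1/3 + 1/3*1/3, 1/3 + 1/3*2/3) = [4/9, 5/9) <- contains code 83/162
  'd': [1/3 + 1/3*2/3, 1/3 + 1/3*1/1) = [5/9, 2/3)
  emit 'a', narrow to [4/9, 5/9)
Step 3: interval [4/9, 5/9), width = 5/9 - 4/9 = 1/9
  'c': [4/9 + 1/9*0/1, 4/9 + 1/9*1/3) = [4/9, 13/27)
  'a': [4/9 + 1/9*1/3, 4/9 + 1/9*2/3) = [13/27, 14/27) <- contains code 83/162
  'd': [4/9 + 1/9*2/3, 4/9 + 1/9*1/1) = [14/27, 5/9)
  emit 'a', narrow to [13/27, 14/27)
Step 4: interval [13/27, 14/27), width = 14/27 - 13/27 = 1/27
  'c': [13/27 + 1/27*0/1, 13/27 + 1/27*1/3) = [13/27, 40/81)
  'a': [13/27 + 1/27*1/3, 13/27 + 1/27*2/3) = [40/81, 41/81)
  'd': [13/27 + 1/27*2/3, 13/27 + 1/27*1/1) = [41/81, 14/27) <- contains code 83/162
  emit 'd', narrow to [41/81, 14/27)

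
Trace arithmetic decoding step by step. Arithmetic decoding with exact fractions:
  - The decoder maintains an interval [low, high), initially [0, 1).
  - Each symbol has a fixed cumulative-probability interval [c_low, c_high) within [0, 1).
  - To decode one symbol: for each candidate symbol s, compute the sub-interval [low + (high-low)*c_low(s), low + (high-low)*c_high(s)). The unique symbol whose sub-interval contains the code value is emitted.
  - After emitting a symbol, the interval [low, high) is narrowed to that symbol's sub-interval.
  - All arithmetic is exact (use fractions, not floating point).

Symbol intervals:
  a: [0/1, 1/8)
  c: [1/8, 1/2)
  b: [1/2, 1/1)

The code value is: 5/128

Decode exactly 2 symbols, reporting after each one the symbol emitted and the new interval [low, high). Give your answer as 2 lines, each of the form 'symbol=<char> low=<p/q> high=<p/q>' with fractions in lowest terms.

Step 1: interval [0/1, 1/1), width = 1/1 - 0/1 = 1/1
  'a': [0/1 + 1/1*0/1, 0/1 + 1/1*1/8) = [0/1, 1/8) <- contains code 5/128
  'c': [0/1 + 1/1*1/8, 0/1 + 1/1*1/2) = [1/8, 1/2)
  'b': [0/1 + 1/1*1/2, 0/1 + 1/1*1/1) = [1/2, 1/1)
  emit 'a', narrow to [0/1, 1/8)
Step 2: interval [0/1, 1/8), width = 1/8 - 0/1 = 1/8
  'a': [0/1 + 1/8*0/1, 0/1 + 1/8*1/8) = [0/1, 1/64)
  'c': [0/1 + 1/8*1/8, 0/1 + 1/8*1/2) = [1/64, 1/16) <- contains code 5/128
  'b': [0/1 + 1/8*1/2, 0/1 + 1/8*1/1) = [1/16, 1/8)
  emit 'c', narrow to [1/64, 1/16)

Answer: symbol=a low=0/1 high=1/8
symbol=c low=1/64 high=1/16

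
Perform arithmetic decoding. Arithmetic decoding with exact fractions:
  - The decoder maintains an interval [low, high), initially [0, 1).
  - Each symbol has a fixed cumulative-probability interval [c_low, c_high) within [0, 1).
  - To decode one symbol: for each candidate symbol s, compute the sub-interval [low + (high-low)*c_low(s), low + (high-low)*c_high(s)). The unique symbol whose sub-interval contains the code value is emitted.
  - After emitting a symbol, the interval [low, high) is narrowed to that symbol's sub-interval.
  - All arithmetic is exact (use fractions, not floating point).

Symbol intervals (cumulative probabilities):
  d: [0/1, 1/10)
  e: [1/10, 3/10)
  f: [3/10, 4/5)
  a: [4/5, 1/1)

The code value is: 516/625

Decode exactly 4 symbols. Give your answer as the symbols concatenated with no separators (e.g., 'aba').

Answer: aeee

Derivation:
Step 1: interval [0/1, 1/1), width = 1/1 - 0/1 = 1/1
  'd': [0/1 + 1/1*0/1, 0/1 + 1/1*1/10) = [0/1, 1/10)
  'e': [0/1 + 1/1*1/10, 0/1 + 1/1*3/10) = [1/10, 3/10)
  'f': [0/1 + 1/1*3/10, 0/1 + 1/1*4/5) = [3/10, 4/5)
  'a': [0/1 + 1/1*4/5, 0/1 + 1/1*1/1) = [4/5, 1/1) <- contains code 516/625
  emit 'a', narrow to [4/5, 1/1)
Step 2: interval [4/5, 1/1), width = 1/1 - 4/5 = 1/5
  'd': [4/5 + 1/5*0/1, 4/5 + 1/5*1/10) = [4/5, 41/50)
  'e': [4/5 + 1/5*1/10, 4/5 + 1/5*3/10) = [41/50, 43/50) <- contains code 516/625
  'f': [4/5 + 1/5*3/10, 4/5 + 1/5*4/5) = [43/50, 24/25)
  'a': [4/5 + 1/5*4/5, 4/5 + 1/5*1/1) = [24/25, 1/1)
  emit 'e', narrow to [41/50, 43/50)
Step 3: interval [41/50, 43/50), width = 43/50 - 41/50 = 1/25
  'd': [41/50 + 1/25*0/1, 41/50 + 1/25*1/10) = [41/50, 103/125)
  'e': [41/50 + 1/25*1/10, 41/50 + 1/25*3/10) = [103/125, 104/125) <- contains code 516/625
  'f': [41/50 + 1/25*3/10, 41/50 + 1/25*4/5) = [104/125, 213/250)
  'a': [41/50 + 1/25*4/5, 41/50 + 1/25*1/1) = [213/250, 43/50)
  emit 'e', narrow to [103/125, 104/125)
Step 4: interval [103/125, 104/125), width = 104/125 - 103/125 = 1/125
  'd': [103/125 + 1/125*0/1, 103/125 + 1/125*1/10) = [103/125, 1031/1250)
  'e': [103/125 + 1/125*1/10, 103/125 + 1/125*3/10) = [1031/1250, 1033/1250) <- contains code 516/625
  'f': [103/125 + 1/125*3/10, 103/125 + 1/125*4/5) = [1033/1250, 519/625)
  'a': [103/125 + 1/125*4/5, 103/125 + 1/125*1/1) = [519/625, 104/125)
  emit 'e', narrow to [1031/1250, 1033/1250)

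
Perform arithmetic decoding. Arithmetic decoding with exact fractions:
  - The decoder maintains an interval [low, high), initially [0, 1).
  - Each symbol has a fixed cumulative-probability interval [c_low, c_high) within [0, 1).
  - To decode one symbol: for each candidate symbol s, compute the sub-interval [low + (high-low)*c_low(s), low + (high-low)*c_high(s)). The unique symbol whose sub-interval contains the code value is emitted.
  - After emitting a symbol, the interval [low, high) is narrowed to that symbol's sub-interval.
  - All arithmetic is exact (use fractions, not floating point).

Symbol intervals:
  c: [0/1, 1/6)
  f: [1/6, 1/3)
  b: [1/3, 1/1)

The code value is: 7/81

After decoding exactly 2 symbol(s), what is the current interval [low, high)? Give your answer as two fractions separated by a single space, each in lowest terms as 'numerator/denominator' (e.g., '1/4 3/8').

Answer: 1/18 1/6

Derivation:
Step 1: interval [0/1, 1/1), width = 1/1 - 0/1 = 1/1
  'c': [0/1 + 1/1*0/1, 0/1 + 1/1*1/6) = [0/1, 1/6) <- contains code 7/81
  'f': [0/1 + 1/1*1/6, 0/1 + 1/1*1/3) = [1/6, 1/3)
  'b': [0/1 + 1/1*1/3, 0/1 + 1/1*1/1) = [1/3, 1/1)
  emit 'c', narrow to [0/1, 1/6)
Step 2: interval [0/1, 1/6), width = 1/6 - 0/1 = 1/6
  'c': [0/1 + 1/6*0/1, 0/1 + 1/6*1/6) = [0/1, 1/36)
  'f': [0/1 + 1/6*1/6, 0/1 + 1/6*1/3) = [1/36, 1/18)
  'b': [0/1 + 1/6*1/3, 0/1 + 1/6*1/1) = [1/18, 1/6) <- contains code 7/81
  emit 'b', narrow to [1/18, 1/6)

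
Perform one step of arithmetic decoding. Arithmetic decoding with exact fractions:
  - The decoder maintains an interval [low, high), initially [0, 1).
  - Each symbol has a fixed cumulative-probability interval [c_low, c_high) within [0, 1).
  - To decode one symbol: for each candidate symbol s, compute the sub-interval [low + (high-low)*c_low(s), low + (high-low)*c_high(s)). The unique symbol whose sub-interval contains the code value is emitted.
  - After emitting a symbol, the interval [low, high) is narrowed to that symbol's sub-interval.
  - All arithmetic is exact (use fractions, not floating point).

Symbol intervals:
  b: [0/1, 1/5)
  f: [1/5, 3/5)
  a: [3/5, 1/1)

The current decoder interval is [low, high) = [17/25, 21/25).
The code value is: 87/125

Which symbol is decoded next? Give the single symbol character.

Interval width = high − low = 21/25 − 17/25 = 4/25
Scaled code = (code − low) / width = (87/125 − 17/25) / 4/25 = 1/10
  b: [0/1, 1/5) ← scaled code falls here ✓
  f: [1/5, 3/5) 
  a: [3/5, 1/1) 

Answer: b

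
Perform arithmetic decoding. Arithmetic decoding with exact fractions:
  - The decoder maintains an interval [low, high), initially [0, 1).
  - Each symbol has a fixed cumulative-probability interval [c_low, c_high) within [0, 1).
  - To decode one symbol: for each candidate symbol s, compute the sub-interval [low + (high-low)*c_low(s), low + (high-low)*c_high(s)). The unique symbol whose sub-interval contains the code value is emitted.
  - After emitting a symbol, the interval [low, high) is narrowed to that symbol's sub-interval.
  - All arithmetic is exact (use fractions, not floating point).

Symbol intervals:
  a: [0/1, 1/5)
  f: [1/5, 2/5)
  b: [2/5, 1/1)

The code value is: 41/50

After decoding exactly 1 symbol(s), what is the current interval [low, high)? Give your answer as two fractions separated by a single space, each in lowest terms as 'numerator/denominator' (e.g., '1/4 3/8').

Answer: 2/5 1/1

Derivation:
Step 1: interval [0/1, 1/1), width = 1/1 - 0/1 = 1/1
  'a': [0/1 + 1/1*0/1, 0/1 + 1/1*1/5) = [0/1, 1/5)
  'f': [0/1 + 1/1*1/5, 0/1 + 1/1*2/5) = [1/5, 2/5)
  'b': [0/1 + 1/1*2/5, 0/1 + 1/1*1/1) = [2/5, 1/1) <- contains code 41/50
  emit 'b', narrow to [2/5, 1/1)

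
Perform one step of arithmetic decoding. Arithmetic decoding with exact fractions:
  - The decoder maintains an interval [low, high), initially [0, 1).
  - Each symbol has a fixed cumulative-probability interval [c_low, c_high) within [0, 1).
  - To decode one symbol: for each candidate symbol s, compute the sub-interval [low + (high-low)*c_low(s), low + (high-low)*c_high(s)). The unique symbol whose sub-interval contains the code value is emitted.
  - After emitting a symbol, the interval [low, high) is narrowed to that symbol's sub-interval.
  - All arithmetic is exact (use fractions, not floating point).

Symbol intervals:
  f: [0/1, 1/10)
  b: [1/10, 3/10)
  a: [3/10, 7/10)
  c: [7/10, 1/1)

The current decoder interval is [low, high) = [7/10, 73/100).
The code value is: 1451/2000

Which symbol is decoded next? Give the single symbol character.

Interval width = high − low = 73/100 − 7/10 = 3/100
Scaled code = (code − low) / width = (1451/2000 − 7/10) / 3/100 = 17/20
  f: [0/1, 1/10) 
  b: [1/10, 3/10) 
  a: [3/10, 7/10) 
  c: [7/10, 1/1) ← scaled code falls here ✓

Answer: c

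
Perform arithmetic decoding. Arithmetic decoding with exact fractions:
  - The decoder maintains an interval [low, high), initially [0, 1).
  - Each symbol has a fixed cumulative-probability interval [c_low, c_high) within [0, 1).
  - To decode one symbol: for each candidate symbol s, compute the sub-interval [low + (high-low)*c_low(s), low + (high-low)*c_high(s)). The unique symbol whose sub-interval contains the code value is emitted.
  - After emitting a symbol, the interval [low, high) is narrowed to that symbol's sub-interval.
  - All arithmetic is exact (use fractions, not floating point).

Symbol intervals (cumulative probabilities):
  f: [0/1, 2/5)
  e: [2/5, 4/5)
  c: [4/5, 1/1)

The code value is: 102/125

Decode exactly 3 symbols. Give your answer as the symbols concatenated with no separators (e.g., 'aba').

Step 1: interval [0/1, 1/1), width = 1/1 - 0/1 = 1/1
  'f': [0/1 + 1/1*0/1, 0/1 + 1/1*2/5) = [0/1, 2/5)
  'e': [0/1 + 1/1*2/5, 0/1 + 1/1*4/5) = [2/5, 4/5)
  'c': [0/1 + 1/1*4/5, 0/1 + 1/1*1/1) = [4/5, 1/1) <- contains code 102/125
  emit 'c', narrow to [4/5, 1/1)
Step 2: interval [4/5, 1/1), width = 1/1 - 4/5 = 1/5
  'f': [4/5 + 1/5*0/1, 4/5 + 1/5*2/5) = [4/5, 22/25) <- contains code 102/125
  'e': [4/5 + 1/5*2/5, 4/5 + 1/5*4/5) = [22/25, 24/25)
  'c': [4/5 + 1/5*4/5, 4/5 + 1/5*1/1) = [24/25, 1/1)
  emit 'f', narrow to [4/5, 22/25)
Step 3: interval [4/5, 22/25), width = 22/25 - 4/5 = 2/25
  'f': [4/5 + 2/25*0/1, 4/5 + 2/25*2/5) = [4/5, 104/125) <- contains code 102/125
  'e': [4/5 + 2/25*2/5, 4/5 + 2/25*4/5) = [104/125, 108/125)
  'c': [4/5 + 2/25*4/5, 4/5 + 2/25*1/1) = [108/125, 22/25)
  emit 'f', narrow to [4/5, 104/125)

Answer: cff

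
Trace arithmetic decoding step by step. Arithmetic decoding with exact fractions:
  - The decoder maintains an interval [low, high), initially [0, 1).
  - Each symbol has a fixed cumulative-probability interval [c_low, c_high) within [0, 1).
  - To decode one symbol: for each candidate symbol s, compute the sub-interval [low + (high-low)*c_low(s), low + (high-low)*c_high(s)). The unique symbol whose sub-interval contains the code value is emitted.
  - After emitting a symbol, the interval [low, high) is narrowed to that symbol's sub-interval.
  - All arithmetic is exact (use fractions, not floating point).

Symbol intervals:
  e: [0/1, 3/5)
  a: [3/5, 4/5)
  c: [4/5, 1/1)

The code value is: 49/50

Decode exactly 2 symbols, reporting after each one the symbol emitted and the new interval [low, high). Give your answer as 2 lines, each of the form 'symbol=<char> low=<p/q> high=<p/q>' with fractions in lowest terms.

Step 1: interval [0/1, 1/1), width = 1/1 - 0/1 = 1/1
  'e': [0/1 + 1/1*0/1, 0/1 + 1/1*3/5) = [0/1, 3/5)
  'a': [0/1 + 1/1*3/5, 0/1 + 1/1*4/5) = [3/5, 4/5)
  'c': [0/1 + 1/1*4/5, 0/1 + 1/1*1/1) = [4/5, 1/1) <- contains code 49/50
  emit 'c', narrow to [4/5, 1/1)
Step 2: interval [4/5, 1/1), width = 1/1 - 4/5 = 1/5
  'e': [4/5 + 1/5*0/1, 4/5 + 1/5*3/5) = [4/5, 23/25)
  'a': [4/5 + 1/5*3/5, 4/5 + 1/5*4/5) = [23/25, 24/25)
  'c': [4/5 + 1/5*4/5, 4/5 + 1/5*1/1) = [24/25, 1/1) <- contains code 49/50
  emit 'c', narrow to [24/25, 1/1)

Answer: symbol=c low=4/5 high=1/1
symbol=c low=24/25 high=1/1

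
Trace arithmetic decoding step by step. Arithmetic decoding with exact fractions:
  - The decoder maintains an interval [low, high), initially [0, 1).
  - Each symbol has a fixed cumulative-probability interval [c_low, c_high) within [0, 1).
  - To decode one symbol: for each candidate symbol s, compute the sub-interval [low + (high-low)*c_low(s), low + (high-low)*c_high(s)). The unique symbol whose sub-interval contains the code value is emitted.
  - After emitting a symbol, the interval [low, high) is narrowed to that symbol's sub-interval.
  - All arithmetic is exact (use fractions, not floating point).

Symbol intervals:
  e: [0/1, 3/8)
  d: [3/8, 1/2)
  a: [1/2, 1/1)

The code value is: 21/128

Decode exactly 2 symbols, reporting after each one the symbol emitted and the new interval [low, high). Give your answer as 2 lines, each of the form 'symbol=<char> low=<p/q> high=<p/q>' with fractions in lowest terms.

Answer: symbol=e low=0/1 high=3/8
symbol=d low=9/64 high=3/16

Derivation:
Step 1: interval [0/1, 1/1), width = 1/1 - 0/1 = 1/1
  'e': [0/1 + 1/1*0/1, 0/1 + 1/1*3/8) = [0/1, 3/8) <- contains code 21/128
  'd': [0/1 + 1/1*3/8, 0/1 + 1/1*1/2) = [3/8, 1/2)
  'a': [0/1 + 1/1*1/2, 0/1 + 1/1*1/1) = [1/2, 1/1)
  emit 'e', narrow to [0/1, 3/8)
Step 2: interval [0/1, 3/8), width = 3/8 - 0/1 = 3/8
  'e': [0/1 + 3/8*0/1, 0/1 + 3/8*3/8) = [0/1, 9/64)
  'd': [0/1 + 3/8*3/8, 0/1 + 3/8*1/2) = [9/64, 3/16) <- contains code 21/128
  'a': [0/1 + 3/8*1/2, 0/1 + 3/8*1/1) = [3/16, 3/8)
  emit 'd', narrow to [9/64, 3/16)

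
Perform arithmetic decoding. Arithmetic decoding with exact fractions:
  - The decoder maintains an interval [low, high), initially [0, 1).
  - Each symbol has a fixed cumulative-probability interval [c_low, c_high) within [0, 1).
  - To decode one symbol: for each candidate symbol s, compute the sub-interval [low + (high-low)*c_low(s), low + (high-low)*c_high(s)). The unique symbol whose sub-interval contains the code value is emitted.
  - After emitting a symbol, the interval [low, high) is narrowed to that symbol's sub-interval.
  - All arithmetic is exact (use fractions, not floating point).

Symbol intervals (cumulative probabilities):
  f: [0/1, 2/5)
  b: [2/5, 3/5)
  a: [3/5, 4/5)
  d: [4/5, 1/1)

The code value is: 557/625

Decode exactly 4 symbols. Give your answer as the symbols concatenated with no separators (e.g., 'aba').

Step 1: interval [0/1, 1/1), width = 1/1 - 0/1 = 1/1
  'f': [0/1 + 1/1*0/1, 0/1 + 1/1*2/5) = [0/1, 2/5)
  'b': [0/1 + 1/1*2/5, 0/1 + 1/1*3/5) = [2/5, 3/5)
  'a': [0/1 + 1/1*3/5, 0/1 + 1/1*4/5) = [3/5, 4/5)
  'd': [0/1 + 1/1*4/5, 0/1 + 1/1*1/1) = [4/5, 1/1) <- contains code 557/625
  emit 'd', narrow to [4/5, 1/1)
Step 2: interval [4/5, 1/1), width = 1/1 - 4/5 = 1/5
  'f': [4/5 + 1/5*0/1, 4/5 + 1/5*2/5) = [4/5, 22/25)
  'b': [4/5 + 1/5*2/5, 4/5 + 1/5*3/5) = [22/25, 23/25) <- contains code 557/625
  'a': [4/5 + 1/5*3/5, 4/5 + 1/5*4/5) = [23/25, 24/25)
  'd': [4/5 + 1/5*4/5, 4/5 + 1/5*1/1) = [24/25, 1/1)
  emit 'b', narrow to [22/25, 23/25)
Step 3: interval [22/25, 23/25), width = 23/25 - 22/25 = 1/25
  'f': [22/25 + 1/25*0/1, 22/25 + 1/25*2/5) = [22/25, 112/125) <- contains code 557/625
  'b': [22/25 + 1/25*2/5, 22/25 + 1/25*3/5) = [112/125, 113/125)
  'a': [22/25 + 1/25*3/5, 22/25 + 1/25*4/5) = [113/125, 114/125)
  'd': [22/25 + 1/25*4/5, 22/25 + 1/25*1/1) = [114/125, 23/25)
  emit 'f', narrow to [22/25, 112/125)
Step 4: interval [22/25, 112/125), width = 112/125 - 22/25 = 2/125
  'f': [22/25 + 2/125*0/1, 22/25 + 2/125*2/5) = [22/25, 554/625)
  'b': [22/25 + 2/125*2/5, 22/25 + 2/125*3/5) = [554/625, 556/625)
  'a': [22/25 + 2/125*3/5, 22/25 + 2/125*4/5) = [556/625, 558/625) <- contains code 557/625
  'd': [22/25 + 2/125*4/5, 22/25 + 2/125*1/1) = [558/625, 112/125)
  emit 'a', narrow to [556/625, 558/625)

Answer: dbfa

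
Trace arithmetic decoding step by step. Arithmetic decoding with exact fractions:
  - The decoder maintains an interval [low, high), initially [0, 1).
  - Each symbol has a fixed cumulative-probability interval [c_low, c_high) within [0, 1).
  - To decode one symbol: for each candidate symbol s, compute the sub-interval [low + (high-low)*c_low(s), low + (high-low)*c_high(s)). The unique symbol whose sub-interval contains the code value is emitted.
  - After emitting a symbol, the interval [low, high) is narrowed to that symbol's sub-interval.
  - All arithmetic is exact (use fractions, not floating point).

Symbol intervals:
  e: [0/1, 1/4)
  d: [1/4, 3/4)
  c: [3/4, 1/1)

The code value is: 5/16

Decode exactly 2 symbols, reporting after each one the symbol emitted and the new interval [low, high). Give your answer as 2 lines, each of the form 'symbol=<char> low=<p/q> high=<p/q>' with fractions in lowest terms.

Step 1: interval [0/1, 1/1), width = 1/1 - 0/1 = 1/1
  'e': [0/1 + 1/1*0/1, 0/1 + 1/1*1/4) = [0/1, 1/4)
  'd': [0/1 + 1/1*1/4, 0/1 + 1/1*3/4) = [1/4, 3/4) <- contains code 5/16
  'c': [0/1 + 1/1*3/4, 0/1 + 1/1*1/1) = [3/4, 1/1)
  emit 'd', narrow to [1/4, 3/4)
Step 2: interval [1/4, 3/4), width = 3/4 - 1/4 = 1/2
  'e': [1/4 + 1/2*0/1, 1/4 + 1/2*1/4) = [1/4, 3/8) <- contains code 5/16
  'd': [1/4 + 1/2*1/4, 1/4 + 1/2*3/4) = [3/8, 5/8)
  'c': [1/4 + 1/2*3/4, 1/4 + 1/2*1/1) = [5/8, 3/4)
  emit 'e', narrow to [1/4, 3/8)

Answer: symbol=d low=1/4 high=3/4
symbol=e low=1/4 high=3/8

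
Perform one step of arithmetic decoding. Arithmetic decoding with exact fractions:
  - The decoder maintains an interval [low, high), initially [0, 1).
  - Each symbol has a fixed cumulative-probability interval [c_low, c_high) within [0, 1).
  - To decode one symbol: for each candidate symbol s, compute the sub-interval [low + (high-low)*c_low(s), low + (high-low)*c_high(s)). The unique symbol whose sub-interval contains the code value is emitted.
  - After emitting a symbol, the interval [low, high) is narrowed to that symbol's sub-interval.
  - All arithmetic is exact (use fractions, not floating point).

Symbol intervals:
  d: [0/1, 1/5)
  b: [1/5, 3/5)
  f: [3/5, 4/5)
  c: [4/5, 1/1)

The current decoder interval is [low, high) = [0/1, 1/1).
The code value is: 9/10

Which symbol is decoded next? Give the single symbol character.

Interval width = high − low = 1/1 − 0/1 = 1/1
Scaled code = (code − low) / width = (9/10 − 0/1) / 1/1 = 9/10
  d: [0/1, 1/5) 
  b: [1/5, 3/5) 
  f: [3/5, 4/5) 
  c: [4/5, 1/1) ← scaled code falls here ✓

Answer: c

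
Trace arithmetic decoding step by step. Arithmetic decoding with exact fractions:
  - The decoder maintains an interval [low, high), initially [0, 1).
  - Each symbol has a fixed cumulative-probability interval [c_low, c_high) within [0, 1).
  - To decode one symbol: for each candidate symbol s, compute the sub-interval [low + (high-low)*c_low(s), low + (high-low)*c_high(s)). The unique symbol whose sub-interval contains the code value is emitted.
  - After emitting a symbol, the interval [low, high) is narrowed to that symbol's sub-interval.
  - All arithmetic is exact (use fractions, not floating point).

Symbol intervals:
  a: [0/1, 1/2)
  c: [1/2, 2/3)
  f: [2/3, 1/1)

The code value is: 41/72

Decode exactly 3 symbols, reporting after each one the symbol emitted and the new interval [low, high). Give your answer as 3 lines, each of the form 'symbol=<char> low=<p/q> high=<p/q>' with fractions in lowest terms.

Step 1: interval [0/1, 1/1), width = 1/1 - 0/1 = 1/1
  'a': [0/1 + 1/1*0/1, 0/1 + 1/1*1/2) = [0/1, 1/2)
  'c': [0/1 + 1/1*1/2, 0/1 + 1/1*2/3) = [1/2, 2/3) <- contains code 41/72
  'f': [0/1 + 1/1*2/3, 0/1 + 1/1*1/1) = [2/3, 1/1)
  emit 'c', narrow to [1/2, 2/3)
Step 2: interval [1/2, 2/3), width = 2/3 - 1/2 = 1/6
  'a': [1/2 + 1/6*0/1, 1/2 + 1/6*1/2) = [1/2, 7/12) <- contains code 41/72
  'c': [1/2 + 1/6*1/2, 1/2 + 1/6*2/3) = [7/12, 11/18)
  'f': [1/2 + 1/6*2/3, 1/2 + 1/6*1/1) = [11/18, 2/3)
  emit 'a', narrow to [1/2, 7/12)
Step 3: interval [1/2, 7/12), width = 7/12 - 1/2 = 1/12
  'a': [1/2 + 1/12*0/1, 1/2 + 1/12*1/2) = [1/2, 13/24)
  'c': [1/2 + 1/12*1/2, 1/2 + 1/12*2/3) = [13/24, 5/9)
  'f': [1/2 + 1/12*2/3, 1/2 + 1/12*1/1) = [5/9, 7/12) <- contains code 41/72
  emit 'f', narrow to [5/9, 7/12)

Answer: symbol=c low=1/2 high=2/3
symbol=a low=1/2 high=7/12
symbol=f low=5/9 high=7/12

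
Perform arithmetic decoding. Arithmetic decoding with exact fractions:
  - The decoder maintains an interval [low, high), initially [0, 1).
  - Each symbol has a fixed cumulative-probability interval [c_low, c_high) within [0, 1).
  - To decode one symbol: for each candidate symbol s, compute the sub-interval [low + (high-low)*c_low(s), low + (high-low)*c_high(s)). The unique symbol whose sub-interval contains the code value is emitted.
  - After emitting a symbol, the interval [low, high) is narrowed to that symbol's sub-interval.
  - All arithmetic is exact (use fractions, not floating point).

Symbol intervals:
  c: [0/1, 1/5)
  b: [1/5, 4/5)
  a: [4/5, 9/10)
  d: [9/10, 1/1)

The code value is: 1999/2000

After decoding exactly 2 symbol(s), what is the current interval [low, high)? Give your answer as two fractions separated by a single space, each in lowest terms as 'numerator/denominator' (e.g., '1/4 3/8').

Step 1: interval [0/1, 1/1), width = 1/1 - 0/1 = 1/1
  'c': [0/1 + 1/1*0/1, 0/1 + 1/1*1/5) = [0/1, 1/5)
  'b': [0/1 + 1/1*1/5, 0/1 + 1/1*4/5) = [1/5, 4/5)
  'a': [0/1 + 1/1*4/5, 0/1 + 1/1*9/10) = [4/5, 9/10)
  'd': [0/1 + 1/1*9/10, 0/1 + 1/1*1/1) = [9/10, 1/1) <- contains code 1999/2000
  emit 'd', narrow to [9/10, 1/1)
Step 2: interval [9/10, 1/1), width = 1/1 - 9/10 = 1/10
  'c': [9/10 + 1/10*0/1, 9/10 + 1/10*1/5) = [9/10, 23/25)
  'b': [9/10 + 1/10*1/5, 9/10 + 1/10*4/5) = [23/25, 49/50)
  'a': [9/10 + 1/10*4/5, 9/10 + 1/10*9/10) = [49/50, 99/100)
  'd': [9/10 + 1/10*9/10, 9/10 + 1/10*1/1) = [99/100, 1/1) <- contains code 1999/2000
  emit 'd', narrow to [99/100, 1/1)

Answer: 99/100 1/1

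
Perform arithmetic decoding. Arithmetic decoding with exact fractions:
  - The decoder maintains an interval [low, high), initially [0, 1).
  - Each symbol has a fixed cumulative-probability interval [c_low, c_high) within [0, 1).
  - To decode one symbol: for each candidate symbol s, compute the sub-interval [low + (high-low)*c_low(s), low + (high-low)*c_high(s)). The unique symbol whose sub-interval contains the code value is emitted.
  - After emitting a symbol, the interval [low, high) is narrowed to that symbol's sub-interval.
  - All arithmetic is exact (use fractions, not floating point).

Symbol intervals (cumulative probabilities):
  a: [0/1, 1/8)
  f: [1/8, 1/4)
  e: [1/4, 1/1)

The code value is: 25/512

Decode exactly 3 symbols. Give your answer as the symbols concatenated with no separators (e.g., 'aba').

Answer: aef

Derivation:
Step 1: interval [0/1, 1/1), width = 1/1 - 0/1 = 1/1
  'a': [0/1 + 1/1*0/1, 0/1 + 1/1*1/8) = [0/1, 1/8) <- contains code 25/512
  'f': [0/1 + 1/1*1/8, 0/1 + 1/1*1/4) = [1/8, 1/4)
  'e': [0/1 + 1/1*1/4, 0/1 + 1/1*1/1) = [1/4, 1/1)
  emit 'a', narrow to [0/1, 1/8)
Step 2: interval [0/1, 1/8), width = 1/8 - 0/1 = 1/8
  'a': [0/1 + 1/8*0/1, 0/1 + 1/8*1/8) = [0/1, 1/64)
  'f': [0/1 + 1/8*1/8, 0/1 + 1/8*1/4) = [1/64, 1/32)
  'e': [0/1 + 1/8*1/4, 0/1 + 1/8*1/1) = [1/32, 1/8) <- contains code 25/512
  emit 'e', narrow to [1/32, 1/8)
Step 3: interval [1/32, 1/8), width = 1/8 - 1/32 = 3/32
  'a': [1/32 + 3/32*0/1, 1/32 + 3/32*1/8) = [1/32, 11/256)
  'f': [1/32 + 3/32*1/8, 1/32 + 3/32*1/4) = [11/256, 7/128) <- contains code 25/512
  'e': [1/32 + 3/32*1/4, 1/32 + 3/32*1/1) = [7/128, 1/8)
  emit 'f', narrow to [11/256, 7/128)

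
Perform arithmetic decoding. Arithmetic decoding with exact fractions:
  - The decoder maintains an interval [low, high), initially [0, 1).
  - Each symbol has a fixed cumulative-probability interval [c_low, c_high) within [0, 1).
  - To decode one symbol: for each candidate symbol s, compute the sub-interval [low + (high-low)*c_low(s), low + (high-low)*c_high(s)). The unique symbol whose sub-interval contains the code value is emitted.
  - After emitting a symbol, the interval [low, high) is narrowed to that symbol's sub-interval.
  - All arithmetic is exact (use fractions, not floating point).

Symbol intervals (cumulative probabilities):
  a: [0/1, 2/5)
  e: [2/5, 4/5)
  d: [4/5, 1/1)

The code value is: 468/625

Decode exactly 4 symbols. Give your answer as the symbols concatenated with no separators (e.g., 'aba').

Answer: edad

Derivation:
Step 1: interval [0/1, 1/1), width = 1/1 - 0/1 = 1/1
  'a': [0/1 + 1/1*0/1, 0/1 + 1/1*2/5) = [0/1, 2/5)
  'e': [0/1 + 1/1*2/5, 0/1 + 1/1*4/5) = [2/5, 4/5) <- contains code 468/625
  'd': [0/1 + 1/1*4/5, 0/1 + 1/1*1/1) = [4/5, 1/1)
  emit 'e', narrow to [2/5, 4/5)
Step 2: interval [2/5, 4/5), width = 4/5 - 2/5 = 2/5
  'a': [2/5 + 2/5*0/1, 2/5 + 2/5*2/5) = [2/5, 14/25)
  'e': [2/5 + 2/5*2/5, 2/5 + 2/5*4/5) = [14/25, 18/25)
  'd': [2/5 + 2/5*4/5, 2/5 + 2/5*1/1) = [18/25, 4/5) <- contains code 468/625
  emit 'd', narrow to [18/25, 4/5)
Step 3: interval [18/25, 4/5), width = 4/5 - 18/25 = 2/25
  'a': [18/25 + 2/25*0/1, 18/25 + 2/25*2/5) = [18/25, 94/125) <- contains code 468/625
  'e': [18/25 + 2/25*2/5, 18/25 + 2/25*4/5) = [94/125, 98/125)
  'd': [18/25 + 2/25*4/5, 18/25 + 2/25*1/1) = [98/125, 4/5)
  emit 'a', narrow to [18/25, 94/125)
Step 4: interval [18/25, 94/125), width = 94/125 - 18/25 = 4/125
  'a': [18/25 + 4/125*0/1, 18/25 + 4/125*2/5) = [18/25, 458/625)
  'e': [18/25 + 4/125*2/5, 18/25 + 4/125*4/5) = [458/625, 466/625)
  'd': [18/25 + 4/125*4/5, 18/25 + 4/125*1/1) = [466/625, 94/125) <- contains code 468/625
  emit 'd', narrow to [466/625, 94/125)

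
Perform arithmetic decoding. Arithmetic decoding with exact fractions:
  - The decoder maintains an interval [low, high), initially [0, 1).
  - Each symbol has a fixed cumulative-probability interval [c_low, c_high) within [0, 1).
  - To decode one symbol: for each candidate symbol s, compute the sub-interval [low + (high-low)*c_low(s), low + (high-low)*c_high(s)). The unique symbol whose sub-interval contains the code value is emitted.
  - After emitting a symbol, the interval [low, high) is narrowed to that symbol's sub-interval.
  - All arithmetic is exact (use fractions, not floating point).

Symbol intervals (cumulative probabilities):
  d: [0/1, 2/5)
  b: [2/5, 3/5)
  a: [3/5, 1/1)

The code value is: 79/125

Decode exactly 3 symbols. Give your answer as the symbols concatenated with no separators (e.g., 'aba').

Step 1: interval [0/1, 1/1), width = 1/1 - 0/1 = 1/1
  'd': [0/1 + 1/1*0/1, 0/1 + 1/1*2/5) = [0/1, 2/5)
  'b': [0/1 + 1/1*2/5, 0/1 + 1/1*3/5) = [2/5, 3/5)
  'a': [0/1 + 1/1*3/5, 0/1 + 1/1*1/1) = [3/5, 1/1) <- contains code 79/125
  emit 'a', narrow to [3/5, 1/1)
Step 2: interval [3/5, 1/1), width = 1/1 - 3/5 = 2/5
  'd': [3/5 + 2/5*0/1, 3/5 + 2/5*2/5) = [3/5, 19/25) <- contains code 79/125
  'b': [3/5 + 2/5*2/5, 3/5 + 2/5*3/5) = [19/25, 21/25)
  'a': [3/5 + 2/5*3/5, 3/5 + 2/5*1/1) = [21/25, 1/1)
  emit 'd', narrow to [3/5, 19/25)
Step 3: interval [3/5, 19/25), width = 19/25 - 3/5 = 4/25
  'd': [3/5 + 4/25*0/1, 3/5 + 4/25*2/5) = [3/5, 83/125) <- contains code 79/125
  'b': [3/5 + 4/25*2/5, 3/5 + 4/25*3/5) = [83/125, 87/125)
  'a': [3/5 + 4/25*3/5, 3/5 + 4/25*1/1) = [87/125, 19/25)
  emit 'd', narrow to [3/5, 83/125)

Answer: add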